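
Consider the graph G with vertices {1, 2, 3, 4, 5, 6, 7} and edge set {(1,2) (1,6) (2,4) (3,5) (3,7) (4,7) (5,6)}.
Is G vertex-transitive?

Yes

G is 2-regular and connected on 7 vertices, i.e. the cycle C_7. The automorphisms of the 7-cycle are exactly the symmetries of a regular 7-gon: the dihedral group D_7, |D_7| = 14. This group acts transitively on the 7 vertices.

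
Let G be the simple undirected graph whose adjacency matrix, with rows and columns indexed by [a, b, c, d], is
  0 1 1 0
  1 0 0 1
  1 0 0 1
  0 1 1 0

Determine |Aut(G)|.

G is 2-regular and bipartite on 2^2 = 4 vertices with girth 4; it is the hypercube graph Q_2. Aut(Q_2) consists of the signed permutations of the 2 coordinate axes: 2! permutations times 2^2 sign flips, so |Aut| = 2^2·2! = 8.

8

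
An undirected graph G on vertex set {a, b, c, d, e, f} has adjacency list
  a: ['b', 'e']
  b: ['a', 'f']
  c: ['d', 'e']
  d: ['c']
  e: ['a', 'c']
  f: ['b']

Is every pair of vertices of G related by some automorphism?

No

Automorphisms preserve degree, but G has vertices of degree 1 and vertices of degree 2; no automorphism maps one to the other, so G is not vertex-transitive.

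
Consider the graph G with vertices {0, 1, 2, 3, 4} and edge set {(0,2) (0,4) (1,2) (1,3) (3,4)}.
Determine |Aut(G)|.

10

G is 2-regular and connected on 5 vertices, i.e. the cycle C_5. The automorphisms of the 5-cycle are exactly the symmetries of a regular 5-gon: the dihedral group D_5, |D_5| = 10.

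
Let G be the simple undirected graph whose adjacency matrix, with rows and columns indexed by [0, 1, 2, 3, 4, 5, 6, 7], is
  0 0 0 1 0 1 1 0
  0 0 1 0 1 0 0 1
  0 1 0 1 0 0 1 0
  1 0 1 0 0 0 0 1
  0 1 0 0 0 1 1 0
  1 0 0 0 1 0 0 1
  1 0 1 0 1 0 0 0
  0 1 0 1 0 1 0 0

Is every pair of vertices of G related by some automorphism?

Yes

G is 3-regular and bipartite on 2^3 = 8 vertices with girth 4; it is the hypercube graph Q_3. The symmetry group of the 3-cube is the hyperoctahedral group B_3 = Z_2 ≀ S_3, of order 2^3·3! = 48. This group acts transitively on the 8 vertices.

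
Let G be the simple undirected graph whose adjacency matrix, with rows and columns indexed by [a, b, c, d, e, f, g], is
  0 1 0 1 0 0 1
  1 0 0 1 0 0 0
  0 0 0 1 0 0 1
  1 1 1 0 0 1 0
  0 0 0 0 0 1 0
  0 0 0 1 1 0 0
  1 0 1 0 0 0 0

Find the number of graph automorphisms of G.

1

Degrees alone do not determine every vertex (e.g. b and c both have degree 2), but their neighbour-degree multisets differ: N(b) has degrees [3, 4] while N(c) has degrees [2, 4]. Repeating this refinement separates all vertices, so the only automorphism is the identity.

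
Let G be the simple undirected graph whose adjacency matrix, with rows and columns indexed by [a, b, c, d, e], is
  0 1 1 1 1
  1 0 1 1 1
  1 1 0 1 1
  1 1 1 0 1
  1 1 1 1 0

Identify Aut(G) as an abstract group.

the symmetric group on 5 letters

All 5 vertices are pairwise adjacent: G = K_5. Every bijection on the vertex set is an automorphism of K_5; hence Aut(K_5) ≅ S_5, order 120.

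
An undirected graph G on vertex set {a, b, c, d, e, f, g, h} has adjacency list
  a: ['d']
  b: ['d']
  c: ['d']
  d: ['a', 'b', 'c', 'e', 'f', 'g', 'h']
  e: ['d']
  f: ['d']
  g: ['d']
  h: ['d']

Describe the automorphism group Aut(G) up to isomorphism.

the symmetric group on 7 letters

Vertex d has degree 7 and every other vertex has degree 1, so G is the star K_{1,7} with centre d. The 7 leaves are pairwise interchangeable while the centre is fixed, giving Aut(G) = S_7.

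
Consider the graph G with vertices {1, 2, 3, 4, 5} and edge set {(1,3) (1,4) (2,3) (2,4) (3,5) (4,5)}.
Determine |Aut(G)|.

12

The vertices split by degree into {3, 4} (degree 3) and {1, 2, 5} (degree 2); every edge runs between the two parts, so G is the complete bipartite graph K_{2,3}. Automorphisms preserve the bipartition setwise (since the parts differ in size) and act as S_3 × S_2 within it; |Aut| = 12.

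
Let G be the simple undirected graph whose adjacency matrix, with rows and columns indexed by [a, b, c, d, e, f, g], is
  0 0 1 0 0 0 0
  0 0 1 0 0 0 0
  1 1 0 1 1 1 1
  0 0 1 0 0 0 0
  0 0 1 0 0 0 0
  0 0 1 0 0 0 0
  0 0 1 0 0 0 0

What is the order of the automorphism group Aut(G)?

720

Vertex c has degree 6 and every other vertex has degree 1, so G is the star K_{1,6} with centre c. Any automorphism fixes the centre and permutes the 6 leaves freely, so Aut(G) ≅ S_6 of order 6! = 720.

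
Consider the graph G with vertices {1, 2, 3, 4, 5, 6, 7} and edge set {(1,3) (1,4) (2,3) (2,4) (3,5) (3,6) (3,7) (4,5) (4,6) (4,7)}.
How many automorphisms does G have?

The vertices split by degree into {3, 4} (degree 5) and {1, 2, 5, 6, 7} (degree 2); every edge runs between the two parts, so G is the complete bipartite graph K_{2,5}. Automorphisms preserve the bipartition setwise (since the parts differ in size) and act as S_2 × S_5 within it; |Aut| = 240.

240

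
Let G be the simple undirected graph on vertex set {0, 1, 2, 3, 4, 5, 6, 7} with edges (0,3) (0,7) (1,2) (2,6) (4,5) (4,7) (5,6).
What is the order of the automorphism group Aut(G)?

The degree sequence is [2, 1, 2, 1, 2, 2, 2, 2]; the two degree-1 vertices 1 and 3 are the ends of a path, so G = P_8. The only nontrivial automorphism of a path is the end-to-end reflection, so Aut(G) ≅ Z_2.

2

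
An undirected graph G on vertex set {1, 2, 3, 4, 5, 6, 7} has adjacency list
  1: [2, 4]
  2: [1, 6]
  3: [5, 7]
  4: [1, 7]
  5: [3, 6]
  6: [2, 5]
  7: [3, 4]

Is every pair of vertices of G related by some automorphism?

Yes

Every vertex has degree 2 and the graph is connected, so G is the 7-cycle C_7. C_7 has 7 rotations and 7 reflections, so Aut(C_7) ≅ D_7 of order 14. This group acts transitively on the 7 vertices.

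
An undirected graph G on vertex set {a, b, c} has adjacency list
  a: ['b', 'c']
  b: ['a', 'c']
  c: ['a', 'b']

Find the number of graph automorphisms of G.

6

Every vertex has degree 2, so G is the complete graph K_3. Any permutation of the 3 vertices preserves K_3, so Aut(K_3) = S_3 of order 3! = 6.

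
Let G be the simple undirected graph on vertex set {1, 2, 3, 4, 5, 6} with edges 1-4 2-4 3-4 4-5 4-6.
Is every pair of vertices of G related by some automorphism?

No

Vertex 4 is the only vertex of degree 5, so every automorphism fixes it; G is not vertex-transitive.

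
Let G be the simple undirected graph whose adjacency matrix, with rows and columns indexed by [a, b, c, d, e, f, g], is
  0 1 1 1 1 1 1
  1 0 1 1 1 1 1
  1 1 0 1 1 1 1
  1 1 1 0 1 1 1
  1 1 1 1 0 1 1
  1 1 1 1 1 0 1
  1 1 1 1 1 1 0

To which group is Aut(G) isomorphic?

the symmetric group on 7 letters

Every vertex has degree 6, so G is the complete graph K_7. Every bijection on the vertex set is an automorphism of K_7; hence Aut(K_7) ≅ S_7, order 5040.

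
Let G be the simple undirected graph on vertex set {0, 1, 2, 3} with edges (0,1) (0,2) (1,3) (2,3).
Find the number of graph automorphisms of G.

Every vertex has degree 2 and the graph is connected, so G is the 4-cycle C_4. C_4 has 4 rotations and 4 reflections, so Aut(C_4) ≅ D_4 of order 8.

8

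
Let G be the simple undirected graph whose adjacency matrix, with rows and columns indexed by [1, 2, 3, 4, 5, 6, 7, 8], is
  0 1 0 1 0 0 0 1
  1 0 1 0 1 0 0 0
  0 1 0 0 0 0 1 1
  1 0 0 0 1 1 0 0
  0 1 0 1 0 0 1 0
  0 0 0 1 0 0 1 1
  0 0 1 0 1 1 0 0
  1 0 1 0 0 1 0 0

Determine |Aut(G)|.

48

G is 3-regular and bipartite on 2^3 = 8 vertices with girth 4; it is the hypercube graph Q_3. Aut(Q_3) consists of the signed permutations of the 3 coordinate axes: 3! permutations times 2^3 sign flips, so |Aut| = 2^3·3! = 48.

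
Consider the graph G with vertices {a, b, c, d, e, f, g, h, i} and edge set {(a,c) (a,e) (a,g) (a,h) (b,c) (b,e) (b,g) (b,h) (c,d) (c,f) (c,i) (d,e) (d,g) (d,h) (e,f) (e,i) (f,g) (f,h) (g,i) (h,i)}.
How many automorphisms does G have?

The vertices split by degree into {c, e, g, h} (degree 5) and {a, b, d, f, i} (degree 4); every edge runs between the two parts, so G is the complete bipartite graph K_{4,5}. Automorphisms preserve the bipartition setwise (since the parts differ in size) and act as S_5 × S_4 within it; |Aut| = 2880.

2880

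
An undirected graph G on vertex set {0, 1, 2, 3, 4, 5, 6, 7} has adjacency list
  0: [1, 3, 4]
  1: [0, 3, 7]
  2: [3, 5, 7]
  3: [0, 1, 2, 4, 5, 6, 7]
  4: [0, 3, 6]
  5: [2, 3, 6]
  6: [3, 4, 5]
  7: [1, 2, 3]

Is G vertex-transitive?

No

Vertex 3 is the only vertex of degree 7, so every automorphism fixes it; G is not vertex-transitive.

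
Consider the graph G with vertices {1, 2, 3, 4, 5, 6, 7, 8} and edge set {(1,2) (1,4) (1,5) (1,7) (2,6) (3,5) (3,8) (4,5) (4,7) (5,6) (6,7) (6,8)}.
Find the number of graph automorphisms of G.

The degree sequence is [4, 2, 2, 3, 4, 4, 3, 2]. Checking the degree-preserving permutations of the vertex set shows that none except the identity preserves every edge, so Aut(G) is trivial.

1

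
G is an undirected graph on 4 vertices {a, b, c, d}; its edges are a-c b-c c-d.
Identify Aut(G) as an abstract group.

the symmetric group on 3 letters

Vertex c has degree 3 and every other vertex has degree 1, so G is the star K_{1,3} with centre c. The 3 leaves are pairwise interchangeable while the centre is fixed, giving Aut(G) = S_3.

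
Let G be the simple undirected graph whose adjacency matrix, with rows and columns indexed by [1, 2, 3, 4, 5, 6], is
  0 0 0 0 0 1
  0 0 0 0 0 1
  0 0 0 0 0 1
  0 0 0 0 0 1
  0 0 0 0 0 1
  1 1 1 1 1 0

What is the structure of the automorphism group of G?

Vertex 6 has degree 5 and every other vertex has degree 1, so G is the star K_{1,5} with centre 6. Any automorphism fixes the centre and permutes the 5 leaves freely, so Aut(G) ≅ S_5 of order 5! = 120.

the symmetric group on 5 letters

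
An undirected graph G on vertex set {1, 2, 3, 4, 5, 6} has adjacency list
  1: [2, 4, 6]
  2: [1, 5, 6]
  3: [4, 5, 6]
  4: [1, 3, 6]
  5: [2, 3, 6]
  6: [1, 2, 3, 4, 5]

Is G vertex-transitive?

No

Vertex 6 is the only vertex of degree 5, so every automorphism fixes it; G is not vertex-transitive.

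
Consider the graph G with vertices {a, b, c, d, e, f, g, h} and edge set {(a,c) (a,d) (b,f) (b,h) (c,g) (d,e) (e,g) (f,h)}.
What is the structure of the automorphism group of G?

G has two connected components, {a, c, d, e, g} and {b, f, h}; each is 2-regular, so G = C_5 ⊔ C_3. The components are non-isomorphic (different sizes), so Aut(G) = Aut(C_5) × Aut(C_3) = D_5 × D_3 of order 10·6 = 60.

D_5 × D_3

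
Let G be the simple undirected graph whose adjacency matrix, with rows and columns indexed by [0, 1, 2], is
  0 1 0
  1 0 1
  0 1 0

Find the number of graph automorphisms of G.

2

The degree sequence is [1, 2, 1]; the two degree-1 vertices 0 and 2 are the ends of a path, so G = P_3. A path has exactly one nontrivial symmetry — reversal — giving Aut(G) of order 2.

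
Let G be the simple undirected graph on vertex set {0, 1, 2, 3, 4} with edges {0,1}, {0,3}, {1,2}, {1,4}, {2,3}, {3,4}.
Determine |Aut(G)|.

12

The vertices split by degree into {1, 3} (degree 3) and {0, 2, 4} (degree 2); every edge runs between the two parts, so G is the complete bipartite graph K_{2,3}. Automorphisms preserve the bipartition setwise (since the parts differ in size) and act as S_2 × S_3 within it; |Aut| = 12.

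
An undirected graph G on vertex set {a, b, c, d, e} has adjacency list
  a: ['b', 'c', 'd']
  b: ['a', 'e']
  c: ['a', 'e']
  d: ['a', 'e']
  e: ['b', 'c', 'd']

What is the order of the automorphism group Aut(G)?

12

The vertices split by degree into {a, e} (degree 3) and {b, c, d} (degree 2); every edge runs between the two parts, so G is the complete bipartite graph K_{2,3}. The parts have unequal sizes, so no automorphism swaps them; each part is permuted independently, giving S_3 × S_2 of order 3!·2! = 12.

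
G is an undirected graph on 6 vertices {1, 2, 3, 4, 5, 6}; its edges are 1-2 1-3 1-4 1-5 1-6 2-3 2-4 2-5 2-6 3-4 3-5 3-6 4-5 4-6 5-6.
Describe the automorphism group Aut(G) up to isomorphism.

Every vertex has degree 5, so G is the complete graph K_6. Every bijection on the vertex set is an automorphism of K_6; hence Aut(K_6) ≅ S_6, order 720.

S_6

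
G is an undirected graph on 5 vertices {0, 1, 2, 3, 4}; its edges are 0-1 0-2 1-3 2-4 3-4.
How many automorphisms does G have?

10

G is 2-regular and connected on 5 vertices, i.e. the cycle C_5. C_5 has 5 rotations and 5 reflections, so Aut(C_5) ≅ D_5 of order 10.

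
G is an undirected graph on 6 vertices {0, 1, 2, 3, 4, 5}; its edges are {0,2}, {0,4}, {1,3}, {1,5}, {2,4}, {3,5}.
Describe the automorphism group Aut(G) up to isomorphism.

G has two connected components, {1, 3, 5} and {0, 2, 4}; each is 2-regular, so G = C_3 ⊔ C_3. Aut of a disjoint union of two copies of C_3 is the wreath product D_3 ≀ Z_2, of order 2·6² = 72.

D_3 ≀ Z_2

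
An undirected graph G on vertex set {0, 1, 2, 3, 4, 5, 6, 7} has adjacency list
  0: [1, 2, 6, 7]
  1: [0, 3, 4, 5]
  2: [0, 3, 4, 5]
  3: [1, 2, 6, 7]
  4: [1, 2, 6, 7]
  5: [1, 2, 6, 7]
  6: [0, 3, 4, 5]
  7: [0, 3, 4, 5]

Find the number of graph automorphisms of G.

1152

G is 4-regular and bipartite with parts {0, 3, 4, 5} and {1, 2, 6, 7} (each part is independent and every cross-pair is an edge), so G = K_{4,4}. Aut(K_{4,4}) is the wreath product S_4 ≀ Z_2: permute within each part, then optionally swap the parts; |Aut| = 2·(4!)² = 1152.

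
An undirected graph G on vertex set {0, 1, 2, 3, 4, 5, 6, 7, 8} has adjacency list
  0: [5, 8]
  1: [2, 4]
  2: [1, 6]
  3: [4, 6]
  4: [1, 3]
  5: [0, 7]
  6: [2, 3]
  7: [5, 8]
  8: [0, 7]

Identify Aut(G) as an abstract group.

G has two connected components, {1, 2, 3, 4, 6} and {0, 5, 7, 8}; each is 2-regular, so G = C_5 ⊔ C_4. No automorphism exchanges components of different sizes, hence Aut(G) is the direct product D_4 × D_5, order 80.

D_4 × D_5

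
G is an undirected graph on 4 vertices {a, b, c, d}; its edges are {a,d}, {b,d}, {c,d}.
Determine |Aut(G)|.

6

Vertex d has degree 3 and every other vertex has degree 1, so G is the star K_{1,3} with centre d. Any automorphism fixes the centre and permutes the 3 leaves freely, so Aut(G) ≅ S_3 of order 3! = 6.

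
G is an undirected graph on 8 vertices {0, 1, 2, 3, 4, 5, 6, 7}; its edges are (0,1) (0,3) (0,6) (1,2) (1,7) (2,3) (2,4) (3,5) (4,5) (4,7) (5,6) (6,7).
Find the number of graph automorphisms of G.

48

G is 3-regular and bipartite on 2^3 = 8 vertices with girth 4; it is the hypercube graph Q_3. Aut(Q_3) consists of the signed permutations of the 3 coordinate axes: 3! permutations times 2^3 sign flips, so |Aut| = 2^3·3! = 48.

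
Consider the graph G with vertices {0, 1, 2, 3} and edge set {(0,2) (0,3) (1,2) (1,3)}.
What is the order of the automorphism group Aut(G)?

8

G is 2-regular and bipartite on 2^2 = 4 vertices with girth 4; it is the hypercube graph Q_2. The symmetry group of the 2-cube is the hyperoctahedral group B_2 = Z_2 ≀ S_2, of order 2^2·2! = 8.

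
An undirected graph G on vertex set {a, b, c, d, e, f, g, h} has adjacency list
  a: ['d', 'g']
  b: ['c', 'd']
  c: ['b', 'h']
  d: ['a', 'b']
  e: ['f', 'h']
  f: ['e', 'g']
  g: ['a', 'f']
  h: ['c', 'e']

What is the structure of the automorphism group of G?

D_8

G is 2-regular and connected on 8 vertices, i.e. the cycle C_8. C_8 has 8 rotations and 8 reflections, so Aut(C_8) ≅ D_8 of order 16.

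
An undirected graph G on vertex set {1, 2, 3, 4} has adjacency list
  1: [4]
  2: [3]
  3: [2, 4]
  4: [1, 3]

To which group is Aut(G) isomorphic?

The degree sequence is [1, 1, 2, 2]; the two degree-1 vertices 1 and 2 are the ends of a path, so G = P_4. The only nontrivial automorphism of a path is the end-to-end reflection, so Aut(G) ≅ Z_2.

C_2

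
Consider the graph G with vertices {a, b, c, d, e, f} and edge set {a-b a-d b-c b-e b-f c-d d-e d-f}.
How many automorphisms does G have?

The vertices split by degree into {b, d} (degree 4) and {a, c, e, f} (degree 2); every edge runs between the two parts, so G is the complete bipartite graph K_{2,4}. Automorphisms preserve the bipartition setwise (since the parts differ in size) and act as S_2 × S_4 within it; |Aut| = 48.

48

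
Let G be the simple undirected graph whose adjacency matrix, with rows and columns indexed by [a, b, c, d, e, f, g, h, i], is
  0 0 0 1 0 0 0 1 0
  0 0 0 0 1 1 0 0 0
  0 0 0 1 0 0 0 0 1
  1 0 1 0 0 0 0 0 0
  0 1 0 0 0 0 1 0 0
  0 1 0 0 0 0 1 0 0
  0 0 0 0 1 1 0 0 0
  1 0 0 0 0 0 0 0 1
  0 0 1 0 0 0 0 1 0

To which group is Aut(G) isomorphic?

G has two connected components, {a, c, d, h, i} and {b, e, f, g}; each is 2-regular, so G = C_5 ⊔ C_4. No automorphism exchanges components of different sizes, hence Aut(G) is the direct product D_5 × D_4, order 80.

D_5 × D_4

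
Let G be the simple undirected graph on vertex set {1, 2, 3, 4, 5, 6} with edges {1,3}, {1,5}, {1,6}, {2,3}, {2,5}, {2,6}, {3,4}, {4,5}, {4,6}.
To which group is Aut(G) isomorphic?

(S_3 × S_3) ⋊ Z_2

G is 3-regular and bipartite with parts {1, 2, 4} and {3, 5, 6} (each part is independent and every cross-pair is an edge), so G = K_{3,3}. Each part can be permuted independently (S_3 × S_3) and the two equal-size parts can also be swapped, giving (S_3 × S_3) ⋊ Z_2 of order 2·(3!)² = 72.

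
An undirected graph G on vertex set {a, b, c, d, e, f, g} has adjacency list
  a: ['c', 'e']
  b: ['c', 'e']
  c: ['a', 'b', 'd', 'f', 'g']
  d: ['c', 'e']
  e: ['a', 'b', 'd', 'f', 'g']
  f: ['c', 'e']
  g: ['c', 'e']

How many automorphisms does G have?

The vertices split by degree into {c, e} (degree 5) and {a, b, d, f, g} (degree 2); every edge runs between the two parts, so G is the complete bipartite graph K_{2,5}. Automorphisms preserve the bipartition setwise (since the parts differ in size) and act as S_2 × S_5 within it; |Aut| = 240.

240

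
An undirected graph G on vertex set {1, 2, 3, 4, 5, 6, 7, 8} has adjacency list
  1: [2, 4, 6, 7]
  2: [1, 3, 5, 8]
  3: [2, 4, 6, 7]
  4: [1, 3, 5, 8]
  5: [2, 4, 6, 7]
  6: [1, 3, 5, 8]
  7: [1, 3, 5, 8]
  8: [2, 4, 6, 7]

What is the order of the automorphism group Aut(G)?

G is 4-regular and bipartite with parts {2, 4, 6, 7} and {1, 3, 5, 8} (each part is independent and every cross-pair is an edge), so G = K_{4,4}. Aut(K_{4,4}) is the wreath product S_4 ≀ Z_2: permute within each part, then optionally swap the parts; |Aut| = 2·(4!)² = 1152.

1152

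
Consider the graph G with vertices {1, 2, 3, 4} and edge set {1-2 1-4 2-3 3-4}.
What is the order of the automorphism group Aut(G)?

8

Every vertex has degree 2 and the graph is connected, so G is the 4-cycle C_4. C_4 has 4 rotations and 4 reflections, so Aut(C_4) ≅ D_4 of order 8.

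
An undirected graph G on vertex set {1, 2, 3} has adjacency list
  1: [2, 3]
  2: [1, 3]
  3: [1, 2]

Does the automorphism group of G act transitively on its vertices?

Every vertex has degree 2, so G is the complete graph K_3. Any permutation of the 3 vertices preserves K_3, so Aut(K_3) = S_3 of order 3! = 6. This group acts transitively on the 3 vertices.

Yes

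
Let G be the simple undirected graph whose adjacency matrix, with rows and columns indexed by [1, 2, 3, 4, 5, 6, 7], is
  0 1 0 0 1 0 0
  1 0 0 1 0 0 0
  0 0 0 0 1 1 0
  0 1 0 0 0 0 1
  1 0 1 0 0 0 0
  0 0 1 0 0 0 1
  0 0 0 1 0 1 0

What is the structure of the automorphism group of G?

the dihedral group of order 14

G is 2-regular and connected on 7 vertices, i.e. the cycle C_7. The automorphisms of the 7-cycle are exactly the symmetries of a regular 7-gon: the dihedral group D_7, |D_7| = 14.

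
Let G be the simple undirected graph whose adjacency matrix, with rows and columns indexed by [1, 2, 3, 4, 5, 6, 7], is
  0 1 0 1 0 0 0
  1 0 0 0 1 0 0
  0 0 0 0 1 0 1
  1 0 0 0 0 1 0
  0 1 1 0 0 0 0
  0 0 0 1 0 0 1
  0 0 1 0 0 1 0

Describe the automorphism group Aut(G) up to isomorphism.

D_7

Every vertex has degree 2 and the graph is connected, so G is the 7-cycle C_7. C_7 has 7 rotations and 7 reflections, so Aut(C_7) ≅ D_7 of order 14.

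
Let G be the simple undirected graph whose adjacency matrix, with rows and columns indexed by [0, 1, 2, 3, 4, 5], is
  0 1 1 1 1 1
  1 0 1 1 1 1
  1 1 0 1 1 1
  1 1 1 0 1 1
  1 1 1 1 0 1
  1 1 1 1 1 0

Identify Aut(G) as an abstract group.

All 6 vertices are pairwise adjacent: G = K_6. Every bijection on the vertex set is an automorphism of K_6; hence Aut(K_6) ≅ S_6, order 720.

S_6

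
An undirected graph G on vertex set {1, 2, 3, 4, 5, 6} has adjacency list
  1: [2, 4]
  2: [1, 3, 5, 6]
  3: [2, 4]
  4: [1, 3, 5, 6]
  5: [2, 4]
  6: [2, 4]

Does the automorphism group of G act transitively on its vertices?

No

Automorphisms preserve degree, but G has vertices of degree 2 and vertices of degree 4; no automorphism maps one to the other, so G is not vertex-transitive.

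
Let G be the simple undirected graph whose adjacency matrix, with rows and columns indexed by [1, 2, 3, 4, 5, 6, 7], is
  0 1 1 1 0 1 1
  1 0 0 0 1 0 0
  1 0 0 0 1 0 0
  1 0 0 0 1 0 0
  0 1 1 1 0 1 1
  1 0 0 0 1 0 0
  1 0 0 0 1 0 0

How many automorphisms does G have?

240

The vertices split by degree into {1, 5} (degree 5) and {2, 3, 4, 6, 7} (degree 2); every edge runs between the two parts, so G is the complete bipartite graph K_{2,5}. Automorphisms preserve the bipartition setwise (since the parts differ in size) and act as S_5 × S_2 within it; |Aut| = 240.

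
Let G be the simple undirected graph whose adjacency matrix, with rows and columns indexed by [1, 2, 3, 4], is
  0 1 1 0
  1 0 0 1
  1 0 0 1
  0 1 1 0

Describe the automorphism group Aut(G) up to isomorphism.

S_2 ≀ Z_2

G is 2-regular and bipartite with parts {1, 4} and {2, 3} (each part is independent and every cross-pair is an edge), so G = K_{2,2}. Each part can be permuted independently (S_2 × S_2) and the two equal-size parts can also be swapped, giving (S_2 × S_2) ⋊ Z_2 of order 2·(2!)² = 8.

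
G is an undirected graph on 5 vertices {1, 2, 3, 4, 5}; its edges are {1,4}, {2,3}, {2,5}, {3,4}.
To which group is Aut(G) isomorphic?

the cyclic group of order 2

The degree sequence is [1, 2, 2, 2, 1]; the two degree-1 vertices 1 and 5 are the ends of a path, so G = P_5. A path has exactly one nontrivial symmetry — reversal — giving Aut(G) of order 2.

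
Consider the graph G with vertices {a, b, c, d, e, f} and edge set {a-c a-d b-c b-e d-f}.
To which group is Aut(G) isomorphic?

C_2

The degree sequence is [2, 2, 2, 2, 1, 1]; the two degree-1 vertices e and f are the ends of a path, so G = P_6. A path has exactly one nontrivial symmetry — reversal — giving Aut(G) of order 2.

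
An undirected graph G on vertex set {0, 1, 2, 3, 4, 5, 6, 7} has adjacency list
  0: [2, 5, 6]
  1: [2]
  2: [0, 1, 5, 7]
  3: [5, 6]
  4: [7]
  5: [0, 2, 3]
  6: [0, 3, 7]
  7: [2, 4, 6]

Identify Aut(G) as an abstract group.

{e}

Degrees alone do not determine every vertex (e.g. 0 and 5 both have degree 3), but their neighbour-degree multisets differ: N(0) has degrees [3, 3, 4] while N(5) has degrees [2, 3, 4]. Repeating this refinement separates all vertices, so the only automorphism is the identity.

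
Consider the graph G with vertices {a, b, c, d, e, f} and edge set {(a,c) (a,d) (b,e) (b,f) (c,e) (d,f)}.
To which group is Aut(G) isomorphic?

G is 2-regular and connected on 6 vertices, i.e. the cycle C_6. The automorphisms of the 6-cycle are exactly the symmetries of a regular 6-gon: the dihedral group D_6, |D_6| = 12.

the dihedral group of order 12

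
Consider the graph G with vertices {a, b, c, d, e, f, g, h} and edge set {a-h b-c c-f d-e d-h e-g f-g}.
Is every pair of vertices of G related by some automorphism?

No

Automorphisms preserve degree, but G has vertices of degree 1 and vertices of degree 2; no automorphism maps one to the other, so G is not vertex-transitive.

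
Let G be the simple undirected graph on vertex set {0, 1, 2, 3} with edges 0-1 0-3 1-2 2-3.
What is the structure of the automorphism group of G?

G is 2-regular and bipartite on 2^2 = 4 vertices with girth 4; it is the hypercube graph Q_2. The symmetry group of the 2-cube is the hyperoctahedral group B_2 = Z_2 ≀ S_2, of order 2^2·2! = 8.

the hyperoctahedral group B_2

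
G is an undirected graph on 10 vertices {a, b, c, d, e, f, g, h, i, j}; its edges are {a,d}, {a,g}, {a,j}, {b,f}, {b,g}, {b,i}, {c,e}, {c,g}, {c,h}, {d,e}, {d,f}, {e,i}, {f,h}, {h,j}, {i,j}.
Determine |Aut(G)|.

G is 3-regular on 10 vertices with no triangles and no 4-cycles (girth 5): this is the Petersen graph. It is a classical fact that the Petersen graph has automorphism group S_5 (order 120), arising from its description as the Kneser graph K(5,2).

120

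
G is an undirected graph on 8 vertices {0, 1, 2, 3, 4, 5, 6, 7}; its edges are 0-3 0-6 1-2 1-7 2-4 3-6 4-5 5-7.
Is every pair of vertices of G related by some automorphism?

G has two connected components, {1, 2, 4, 5, 7} and {0, 3, 6}; each is 2-regular, so G = C_5 ⊔ C_3. The orbit of 0 under Aut(G) is {0, 3, 6}, which does not contain 1, so G is not vertex-transitive.

No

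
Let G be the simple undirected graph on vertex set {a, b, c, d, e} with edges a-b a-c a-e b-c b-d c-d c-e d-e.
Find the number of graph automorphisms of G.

Vertex c is the unique vertex of degree 4; the remaining 4 vertices each have degree 3 and induce a cycle, so G is the wheel on 5 vertices with hub c. Every automorphism fixes the hub and acts on the rim 4-cycle, so Aut(G) ≅ Aut(C_4) = D_4 of order 8.

8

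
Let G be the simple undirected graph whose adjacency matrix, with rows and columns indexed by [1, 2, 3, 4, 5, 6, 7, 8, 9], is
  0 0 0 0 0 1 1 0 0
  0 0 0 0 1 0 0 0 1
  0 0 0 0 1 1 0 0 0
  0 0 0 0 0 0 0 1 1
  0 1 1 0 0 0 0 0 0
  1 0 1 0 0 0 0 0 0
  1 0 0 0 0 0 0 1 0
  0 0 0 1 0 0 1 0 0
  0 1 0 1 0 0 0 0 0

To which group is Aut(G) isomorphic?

Every vertex has degree 2 and the graph is connected, so G is the 9-cycle C_9. The automorphisms of the 9-cycle are exactly the symmetries of a regular 9-gon: the dihedral group D_9, |D_9| = 18.

D_9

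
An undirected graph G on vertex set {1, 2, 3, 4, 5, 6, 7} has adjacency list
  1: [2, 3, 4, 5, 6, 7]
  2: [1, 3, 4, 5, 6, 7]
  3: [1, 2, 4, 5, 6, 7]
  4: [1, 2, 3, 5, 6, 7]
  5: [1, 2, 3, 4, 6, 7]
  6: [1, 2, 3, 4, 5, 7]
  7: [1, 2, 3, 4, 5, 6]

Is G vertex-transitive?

Yes

Every vertex has degree 6, so G is the complete graph K_7. Every bijection on the vertex set is an automorphism of K_7; hence Aut(K_7) ≅ S_7, order 5040. Under this action every vertex can be carried to every other, so G is vertex-transitive.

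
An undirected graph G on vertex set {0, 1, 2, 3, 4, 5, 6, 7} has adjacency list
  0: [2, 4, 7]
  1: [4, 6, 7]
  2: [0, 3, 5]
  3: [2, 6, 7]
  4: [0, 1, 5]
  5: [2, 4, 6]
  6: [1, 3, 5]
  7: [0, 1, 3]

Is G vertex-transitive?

Yes

G is 3-regular and bipartite on 2^3 = 8 vertices with girth 4; it is the hypercube graph Q_3. The symmetry group of the 3-cube is the hyperoctahedral group B_3 = Z_2 ≀ S_3, of order 2^3·3! = 48. This group acts transitively on the 8 vertices.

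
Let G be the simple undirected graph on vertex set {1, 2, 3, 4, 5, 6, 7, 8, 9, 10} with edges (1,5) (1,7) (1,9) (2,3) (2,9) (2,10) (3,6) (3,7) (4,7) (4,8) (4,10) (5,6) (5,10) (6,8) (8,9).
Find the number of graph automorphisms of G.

120

G is 3-regular on 10 vertices with no triangles and no 4-cycles (girth 5): this is the Petersen graph. Viewing the Petersen graph as the Kneser graph K(5,2) — vertices are 2-subsets of {1,…,5}, edges join disjoint pairs — its automorphisms are exactly the permutations of the 5-element set, so Aut ≅ S_5 of order 120.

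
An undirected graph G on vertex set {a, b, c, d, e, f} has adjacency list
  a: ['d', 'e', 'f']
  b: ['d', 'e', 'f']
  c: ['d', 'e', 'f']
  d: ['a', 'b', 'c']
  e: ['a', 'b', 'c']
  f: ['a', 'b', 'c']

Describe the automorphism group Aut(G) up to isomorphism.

(S_3 × S_3) ⋊ Z_2

G is 3-regular and bipartite with parts {d, e, f} and {a, b, c} (each part is independent and every cross-pair is an edge), so G = K_{3,3}. Aut(K_{3,3}) is the wreath product S_3 ≀ Z_2: permute within each part, then optionally swap the parts; |Aut| = 2·(3!)² = 72.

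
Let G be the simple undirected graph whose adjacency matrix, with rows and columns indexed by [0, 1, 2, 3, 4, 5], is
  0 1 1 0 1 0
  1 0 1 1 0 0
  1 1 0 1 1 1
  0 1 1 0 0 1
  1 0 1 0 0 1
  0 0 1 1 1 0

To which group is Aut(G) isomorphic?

Vertex 2 is the unique vertex of degree 5; the remaining 5 vertices each have degree 3 and induce a cycle, so G is the wheel on 6 vertices with hub 2. With the hub fixed, the remaining symmetry is that of the rim cycle C_5, giving the dihedral group D_5.

the dihedral group of order 10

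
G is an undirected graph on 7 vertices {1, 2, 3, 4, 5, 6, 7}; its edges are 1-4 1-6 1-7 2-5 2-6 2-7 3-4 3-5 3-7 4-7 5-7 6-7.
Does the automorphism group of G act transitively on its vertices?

Vertex 7 is the only vertex of degree 6, so every automorphism fixes it; G is not vertex-transitive.

No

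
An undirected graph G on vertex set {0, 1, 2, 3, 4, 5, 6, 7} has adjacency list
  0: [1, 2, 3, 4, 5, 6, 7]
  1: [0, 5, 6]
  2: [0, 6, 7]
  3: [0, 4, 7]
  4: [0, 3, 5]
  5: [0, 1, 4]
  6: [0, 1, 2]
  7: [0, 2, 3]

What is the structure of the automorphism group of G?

Vertex 0 is the unique vertex of degree 7; the remaining 7 vertices each have degree 3 and induce a cycle, so G is the wheel on 8 vertices with hub 0. With the hub fixed, the remaining symmetry is that of the rim cycle C_7, giving the dihedral group D_7.

D_7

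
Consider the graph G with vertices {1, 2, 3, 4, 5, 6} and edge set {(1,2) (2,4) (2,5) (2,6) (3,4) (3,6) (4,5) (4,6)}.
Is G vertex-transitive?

No

Vertex 1 is the only vertex of degree 1, so every automorphism fixes it; G is not vertex-transitive.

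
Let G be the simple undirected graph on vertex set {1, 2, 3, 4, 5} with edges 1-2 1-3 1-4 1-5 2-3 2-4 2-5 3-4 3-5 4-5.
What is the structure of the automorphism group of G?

Every vertex has degree 4, so G is the complete graph K_5. Any permutation of the 5 vertices preserves K_5, so Aut(K_5) = S_5 of order 5! = 120.

S_5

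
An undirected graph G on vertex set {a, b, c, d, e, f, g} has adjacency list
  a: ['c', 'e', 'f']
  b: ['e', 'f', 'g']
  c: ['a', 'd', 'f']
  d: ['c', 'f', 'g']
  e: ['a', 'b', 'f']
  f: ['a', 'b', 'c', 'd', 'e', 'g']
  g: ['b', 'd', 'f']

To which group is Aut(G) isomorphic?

the dihedral group of order 12

Vertex f is the unique vertex of degree 6; the remaining 6 vertices each have degree 3 and induce a cycle, so G is the wheel on 7 vertices with hub f. Every automorphism fixes the hub and acts on the rim 6-cycle, so Aut(G) ≅ Aut(C_6) = D_6 of order 12.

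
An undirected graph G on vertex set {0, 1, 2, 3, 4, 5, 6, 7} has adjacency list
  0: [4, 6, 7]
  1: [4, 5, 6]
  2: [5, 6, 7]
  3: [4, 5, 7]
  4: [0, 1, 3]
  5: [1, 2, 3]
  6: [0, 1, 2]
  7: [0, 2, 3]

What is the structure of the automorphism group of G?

G is 3-regular and bipartite on 2^3 = 8 vertices with girth 4; it is the hypercube graph Q_3. The symmetry group of the 3-cube is the hyperoctahedral group B_3 = Z_2 ≀ S_3, of order 2^3·3! = 48.

Z_2^3 ⋊ S_3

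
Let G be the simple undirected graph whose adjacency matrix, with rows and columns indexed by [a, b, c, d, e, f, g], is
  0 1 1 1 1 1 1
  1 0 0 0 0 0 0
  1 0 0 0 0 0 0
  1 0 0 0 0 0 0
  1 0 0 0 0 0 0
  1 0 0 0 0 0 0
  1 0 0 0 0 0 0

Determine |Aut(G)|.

720

Vertex a has degree 6 and every other vertex has degree 1, so G is the star K_{1,6} with centre a. Any automorphism fixes the centre and permutes the 6 leaves freely, so Aut(G) ≅ S_6 of order 6! = 720.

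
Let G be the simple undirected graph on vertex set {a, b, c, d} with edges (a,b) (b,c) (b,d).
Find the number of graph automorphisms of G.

Vertex b has degree 3 and every other vertex has degree 1, so G is the star K_{1,3} with centre b. The 3 leaves are pairwise interchangeable while the centre is fixed, giving Aut(G) = S_3.

6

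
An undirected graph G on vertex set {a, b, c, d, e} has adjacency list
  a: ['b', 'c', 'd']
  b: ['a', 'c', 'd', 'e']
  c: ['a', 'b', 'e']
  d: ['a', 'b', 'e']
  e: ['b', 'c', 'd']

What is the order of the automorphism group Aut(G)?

8

Vertex b is the unique vertex of degree 4; the remaining 4 vertices each have degree 3 and induce a cycle, so G is the wheel on 5 vertices with hub b. With the hub fixed, the remaining symmetry is that of the rim cycle C_4, giving the dihedral group D_4.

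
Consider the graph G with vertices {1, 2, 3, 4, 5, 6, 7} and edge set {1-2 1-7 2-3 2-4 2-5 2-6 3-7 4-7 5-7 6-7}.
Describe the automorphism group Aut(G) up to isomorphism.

S_5 × S_2

The vertices split by degree into {2, 7} (degree 5) and {1, 3, 4, 5, 6} (degree 2); every edge runs between the two parts, so G is the complete bipartite graph K_{2,5}. Automorphisms preserve the bipartition setwise (since the parts differ in size) and act as S_5 × S_2 within it; |Aut| = 240.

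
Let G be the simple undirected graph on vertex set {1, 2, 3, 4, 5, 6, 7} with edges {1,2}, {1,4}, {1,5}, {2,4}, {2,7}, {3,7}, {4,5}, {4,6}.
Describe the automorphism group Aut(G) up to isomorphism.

The degree sequence is [3, 3, 1, 4, 2, 1, 2]. Checking the degree-preserving permutations of the vertex set shows that none except the identity preserves every edge, so Aut(G) is trivial.

1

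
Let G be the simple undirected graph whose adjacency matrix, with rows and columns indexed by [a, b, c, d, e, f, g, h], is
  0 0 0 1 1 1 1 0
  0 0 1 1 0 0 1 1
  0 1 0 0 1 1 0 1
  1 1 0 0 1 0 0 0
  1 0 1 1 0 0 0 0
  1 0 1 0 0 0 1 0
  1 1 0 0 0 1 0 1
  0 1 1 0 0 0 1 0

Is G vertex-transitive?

Automorphisms preserve degree, but G has vertices of degree 3 and vertices of degree 4; no automorphism maps one to the other, so G is not vertex-transitive.

No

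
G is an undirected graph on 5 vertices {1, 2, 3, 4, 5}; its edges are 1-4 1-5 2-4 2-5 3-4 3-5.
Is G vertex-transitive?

Automorphisms preserve degree, but G has vertices of degree 2 and vertices of degree 3; no automorphism maps one to the other, so G is not vertex-transitive.

No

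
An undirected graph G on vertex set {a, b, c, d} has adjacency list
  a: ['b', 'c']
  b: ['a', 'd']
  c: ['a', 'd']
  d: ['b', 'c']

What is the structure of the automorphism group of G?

G is 2-regular and bipartite on 2^2 = 4 vertices with girth 4; it is the hypercube graph Q_2. The symmetry group of the 2-cube is the hyperoctahedral group B_2 = Z_2 ≀ S_2, of order 2^2·2! = 8.

the dihedral group of order 8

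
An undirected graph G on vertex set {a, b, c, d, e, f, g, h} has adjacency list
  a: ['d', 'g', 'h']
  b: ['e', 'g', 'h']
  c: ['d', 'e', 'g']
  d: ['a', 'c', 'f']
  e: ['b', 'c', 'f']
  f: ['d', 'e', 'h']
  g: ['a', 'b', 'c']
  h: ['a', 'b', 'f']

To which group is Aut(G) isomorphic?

the hyperoctahedral group B_3

G is 3-regular and bipartite on 2^3 = 8 vertices with girth 4; it is the hypercube graph Q_3. Aut(Q_3) consists of the signed permutations of the 3 coordinate axes: 3! permutations times 2^3 sign flips, so |Aut| = 2^3·3! = 48.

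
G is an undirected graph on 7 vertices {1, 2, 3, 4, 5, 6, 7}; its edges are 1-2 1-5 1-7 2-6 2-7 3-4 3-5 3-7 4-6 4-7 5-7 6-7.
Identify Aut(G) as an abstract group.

the dihedral group of order 12

Vertex 7 is the unique vertex of degree 6; the remaining 6 vertices each have degree 3 and induce a cycle, so G is the wheel on 7 vertices with hub 7. Every automorphism fixes the hub and acts on the rim 6-cycle, so Aut(G) ≅ Aut(C_6) = D_6 of order 12.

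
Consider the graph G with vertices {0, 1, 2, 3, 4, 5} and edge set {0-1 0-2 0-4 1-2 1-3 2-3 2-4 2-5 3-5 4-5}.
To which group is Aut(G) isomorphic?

the dihedral group of order 10

Vertex 2 is the unique vertex of degree 5; the remaining 5 vertices each have degree 3 and induce a cycle, so G is the wheel on 6 vertices with hub 2. With the hub fixed, the remaining symmetry is that of the rim cycle C_5, giving the dihedral group D_5.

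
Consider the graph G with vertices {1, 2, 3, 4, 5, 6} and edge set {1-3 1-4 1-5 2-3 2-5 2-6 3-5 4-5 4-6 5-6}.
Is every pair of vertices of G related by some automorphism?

Vertex 5 is the only vertex of degree 5, so every automorphism fixes it; G is not vertex-transitive.

No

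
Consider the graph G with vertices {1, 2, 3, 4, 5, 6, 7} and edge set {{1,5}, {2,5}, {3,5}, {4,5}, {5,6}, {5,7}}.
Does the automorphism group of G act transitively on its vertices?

Vertex 5 is the only vertex of degree 6, so every automorphism fixes it; G is not vertex-transitive.

No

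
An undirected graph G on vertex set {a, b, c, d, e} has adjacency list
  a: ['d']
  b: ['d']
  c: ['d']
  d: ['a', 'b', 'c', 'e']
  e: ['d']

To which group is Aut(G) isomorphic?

S_4

Vertex d has degree 4 and every other vertex has degree 1, so G is the star K_{1,4} with centre d. Any automorphism fixes the centre and permutes the 4 leaves freely, so Aut(G) ≅ S_4 of order 4! = 24.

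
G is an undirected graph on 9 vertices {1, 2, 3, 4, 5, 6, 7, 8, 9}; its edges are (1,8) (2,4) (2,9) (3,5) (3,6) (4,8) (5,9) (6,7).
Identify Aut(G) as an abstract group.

The degree sequence is [1, 2, 2, 2, 2, 2, 1, 2, 2]; the two degree-1 vertices 1 and 7 are the ends of a path, so G = P_9. The only nontrivial automorphism of a path is the end-to-end reflection, so Aut(G) ≅ Z_2.

C_2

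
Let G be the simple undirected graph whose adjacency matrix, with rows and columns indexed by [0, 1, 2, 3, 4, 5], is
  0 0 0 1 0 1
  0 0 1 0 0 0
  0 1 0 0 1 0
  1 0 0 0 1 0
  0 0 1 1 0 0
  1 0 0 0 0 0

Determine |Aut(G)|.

The degree sequence is [2, 1, 2, 2, 2, 1]; the two degree-1 vertices 1 and 5 are the ends of a path, so G = P_6. The only nontrivial automorphism of a path is the end-to-end reflection, so Aut(G) ≅ Z_2.

2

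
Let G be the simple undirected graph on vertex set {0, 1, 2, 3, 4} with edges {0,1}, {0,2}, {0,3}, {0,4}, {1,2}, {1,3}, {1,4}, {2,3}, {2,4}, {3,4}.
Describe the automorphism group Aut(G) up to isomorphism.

the symmetric group on 5 letters

Every vertex has degree 4, so G is the complete graph K_5. Any permutation of the 5 vertices preserves K_5, so Aut(K_5) = S_5 of order 5! = 120.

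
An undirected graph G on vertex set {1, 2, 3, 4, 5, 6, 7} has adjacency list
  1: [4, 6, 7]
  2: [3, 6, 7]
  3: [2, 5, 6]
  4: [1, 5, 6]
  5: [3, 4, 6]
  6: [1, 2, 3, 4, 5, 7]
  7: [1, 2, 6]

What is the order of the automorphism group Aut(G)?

Vertex 6 is the unique vertex of degree 6; the remaining 6 vertices each have degree 3 and induce a cycle, so G is the wheel on 7 vertices with hub 6. Every automorphism fixes the hub and acts on the rim 6-cycle, so Aut(G) ≅ Aut(C_6) = D_6 of order 12.

12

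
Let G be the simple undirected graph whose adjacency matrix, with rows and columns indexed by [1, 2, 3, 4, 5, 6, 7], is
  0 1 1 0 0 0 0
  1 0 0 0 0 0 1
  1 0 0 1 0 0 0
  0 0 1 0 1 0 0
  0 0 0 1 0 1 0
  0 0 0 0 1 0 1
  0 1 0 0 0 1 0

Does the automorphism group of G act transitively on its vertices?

Every vertex has degree 2 and the graph is connected, so G is the 7-cycle C_7. C_7 has 7 rotations and 7 reflections, so Aut(C_7) ≅ D_7 of order 14. Under this action every vertex can be carried to every other, so G is vertex-transitive.

Yes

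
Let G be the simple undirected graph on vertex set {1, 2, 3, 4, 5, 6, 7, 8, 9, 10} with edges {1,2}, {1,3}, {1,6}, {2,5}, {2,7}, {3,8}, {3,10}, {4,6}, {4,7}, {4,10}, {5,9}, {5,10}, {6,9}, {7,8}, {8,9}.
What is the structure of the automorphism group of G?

G is 3-regular on 10 vertices with no triangles and no 4-cycles (girth 5): this is the Petersen graph. Viewing the Petersen graph as the Kneser graph K(5,2) — vertices are 2-subsets of {1,…,5}, edges join disjoint pairs — its automorphisms are exactly the permutations of the 5-element set, so Aut ≅ S_5 of order 120.

S_5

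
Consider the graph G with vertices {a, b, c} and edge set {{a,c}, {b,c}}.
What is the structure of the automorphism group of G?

The degree sequence is [1, 1, 2]; the two degree-1 vertices a and b are the ends of a path, so G = P_3. The only nontrivial automorphism of a path is the end-to-end reflection, so Aut(G) ≅ Z_2.

C_2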